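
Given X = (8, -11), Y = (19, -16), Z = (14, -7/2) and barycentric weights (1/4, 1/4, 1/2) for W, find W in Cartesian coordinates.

W = (1/4)·X + (1/4)·Y + (1/2)·Z.
x-coordinate: (1/4)·8 + (1/4)·19 + (1/2)·14 = 55/4.
y-coordinate: (1/4)·(-11) + (1/4)·(-16) + (1/2)·(-7/2) = -17/2.

(55/4, -17/2)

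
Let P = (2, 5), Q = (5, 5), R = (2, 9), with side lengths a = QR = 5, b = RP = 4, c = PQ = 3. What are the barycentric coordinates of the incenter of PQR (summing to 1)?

The incenter has barycentric coordinates proportional to the opposite side lengths: (5 : 4 : 3).
Normalizing by 5+4+3 = 12 gives (5/12, 1/3, 1/4).

(5/12, 1/3, 1/4)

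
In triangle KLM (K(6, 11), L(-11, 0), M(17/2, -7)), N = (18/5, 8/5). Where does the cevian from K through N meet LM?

Barycentric coordinates of N with respect to KLM: (2/5, 1/5, 2/5).
On side LM the K-coordinate is zero; dropping N's K-weight 2/5 and renormalizing the remaining 1/5 : 2/5 gives weights 1/3, 2/3 on L, M.
J = (1/3)·(-11, 0) + (2/3)·(17/2, -7) = (2, -14/3).

(2, -14/3)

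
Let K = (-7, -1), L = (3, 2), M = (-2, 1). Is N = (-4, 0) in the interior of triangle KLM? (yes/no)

yes

Barycentric coordinates of N: (3/5, 1/5, 1/5).
The three coordinates are positive, positive, positive; a point is interior exactly when all three are positive.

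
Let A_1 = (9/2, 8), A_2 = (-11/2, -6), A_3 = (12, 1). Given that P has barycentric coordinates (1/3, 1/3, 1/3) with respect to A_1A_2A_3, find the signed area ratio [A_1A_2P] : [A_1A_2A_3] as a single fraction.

The signed ratio [A_1A_2P]/[A_1A_2A_3] equals the barycentric coordinate of P at vertex A_3, which is 1/3.

1/3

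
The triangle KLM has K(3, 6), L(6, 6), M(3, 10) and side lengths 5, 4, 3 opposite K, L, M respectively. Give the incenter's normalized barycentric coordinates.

The incenter has barycentric coordinates proportional to the opposite side lengths: (5 : 4 : 3).
Normalizing by 5+4+3 = 12 gives (5/12, 1/3, 1/4).

(5/12, 1/3, 1/4)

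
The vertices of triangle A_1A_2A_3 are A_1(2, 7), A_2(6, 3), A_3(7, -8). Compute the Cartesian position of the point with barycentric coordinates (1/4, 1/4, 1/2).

P = (1/4)·A_1 + (1/4)·A_2 + (1/2)·A_3.
x-coordinate: (1/4)·2 + (1/4)·6 + (1/2)·7 = 11/2.
y-coordinate: (1/4)·7 + (1/4)·3 + (1/2)·(-8) = -3/2.

(11/2, -3/2)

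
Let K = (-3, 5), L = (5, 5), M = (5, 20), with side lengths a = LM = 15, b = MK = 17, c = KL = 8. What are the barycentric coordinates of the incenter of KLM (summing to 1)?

The incenter has barycentric coordinates proportional to the opposite side lengths: (15 : 17 : 8).
Normalizing by 15+17+8 = 40 gives (3/8, 17/40, 1/5).

(3/8, 17/40, 1/5)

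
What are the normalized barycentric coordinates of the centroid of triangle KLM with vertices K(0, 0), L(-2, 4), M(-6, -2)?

(1/3, 1/3, 1/3)

The centroid is the average of the vertices, so each weight is 1/3.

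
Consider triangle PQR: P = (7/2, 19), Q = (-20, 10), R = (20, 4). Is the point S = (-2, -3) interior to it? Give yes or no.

no

Barycentric coordinates of S: (-412/501, 297/334, 935/1002).
The three coordinates are negative, positive, positive; a point is interior exactly when all three are positive.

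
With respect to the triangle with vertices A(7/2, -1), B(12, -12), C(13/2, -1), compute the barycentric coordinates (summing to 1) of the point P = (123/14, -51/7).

(2/7, 4/7, 1/7)

Signed area of the reference triangle: [ABC] = ½·((7/2)·(-12−(-1)) + 12·(-1−(-1)) + (13/2)·(-1−(-12))) = ½·(-77/2 + 0 + 143/2) = 33/2.
[PBC] = ½·((123/14)·(-12−(-1)) + 12·(-1−(-51/7)) + (13/2)·(-51/7−(-12))) = ½·(-1353/14 + 528/7 + 429/14) = 33/7, so the A-coordinate is (33/7)/(33/2) = 2/7.
[APC] = ½·((7/2)·(-51/7−(-1)) + (123/14)·(-1−(-1)) + (13/2)·(-1−(-51/7))) = ½·(-22 + 0 + 286/7) = 66/7, so the B-coordinate is 4/7.
[ABP] = ½·((7/2)·(-12−(-51/7)) + 12·(-51/7−(-1)) + (123/14)·(-1−(-12))) = ½·(-33/2 − 528/7 + 1353/14) = 33/14, so the C-coordinate is 1/7.
Check: 2/7 + 4/7 + 1/7 = 1.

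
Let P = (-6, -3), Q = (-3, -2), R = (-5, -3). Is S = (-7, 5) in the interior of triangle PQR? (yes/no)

no

Barycentric coordinates of S: (18, 8, -25).
The three coordinates are positive, positive, negative; a point is interior exactly when all three are positive.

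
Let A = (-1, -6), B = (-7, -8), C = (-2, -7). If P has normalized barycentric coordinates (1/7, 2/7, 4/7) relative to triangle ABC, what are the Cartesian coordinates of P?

(-23/7, -50/7)

P = (1/7)·A + (2/7)·B + (4/7)·C.
x-coordinate: (1/7)·(-1) + (2/7)·(-7) + (4/7)·(-2) = -23/7.
y-coordinate: (1/7)·(-6) + (2/7)·(-8) + (4/7)·(-7) = -50/7.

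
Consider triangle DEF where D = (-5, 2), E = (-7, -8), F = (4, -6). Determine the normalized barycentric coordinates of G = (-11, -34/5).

Signed area of the reference triangle: [DEF] = ½·((-5)·(-8−(-6)) + (-7)·(-6−2) + 4·(2−(-8))) = ½·(10 + 56 + 40) = 53.
[GEF] = ½·((-11)·(-8−(-6)) + (-7)·(-6−(-34/5)) + 4·(-34/5−(-8))) = ½·(22 − 28/5 + 24/5) = 53/5, so the D-coordinate is (53/5)/53 = 1/5.
[DGF] = ½·((-5)·(-34/5−(-6)) + (-11)·(-6−2) + 4·(2−(-34/5))) = ½·(4 + 88 + 176/5) = 318/5, so the E-coordinate is 6/5.
[DEG] = ½·((-5)·(-8−(-34/5)) + (-7)·(-34/5−2) + (-11)·(2−(-8))) = ½·(6 + 308/5 − 110) = -106/5, so the F-coordinate is -2/5.

(1/5, 6/5, -2/5)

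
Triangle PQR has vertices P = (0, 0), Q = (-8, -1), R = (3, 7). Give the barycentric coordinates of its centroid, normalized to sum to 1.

The centroid is the average of the vertices, so each weight is 1/3.

(1/3, 1/3, 1/3)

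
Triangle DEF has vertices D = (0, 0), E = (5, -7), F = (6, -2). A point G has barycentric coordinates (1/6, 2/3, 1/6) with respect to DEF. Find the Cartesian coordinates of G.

G = (1/6)·D + (2/3)·E + (1/6)·F.
x-coordinate: (1/6)·0 + (2/3)·5 + (1/6)·6 = 13/3.
y-coordinate: (1/6)·0 + (2/3)·(-7) + (1/6)·(-2) = -5.

(13/3, -5)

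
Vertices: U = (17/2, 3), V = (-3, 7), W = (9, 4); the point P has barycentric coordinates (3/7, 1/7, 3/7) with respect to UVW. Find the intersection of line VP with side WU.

(35/4, 7/2)

Line VP meets WU where the V-coordinate vanishes; zeroing P's V-weight and renormalizing leaves W, U-weights 3/7 : 3/7 → (1/2, 1/2).
So Q = (1/2)·W + (1/2)·U = (35/4, 7/2).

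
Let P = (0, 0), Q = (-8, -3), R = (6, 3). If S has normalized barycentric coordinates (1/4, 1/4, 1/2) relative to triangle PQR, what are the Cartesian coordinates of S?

S = (1/4)·P + (1/4)·Q + (1/2)·R.
x-coordinate: (1/4)·0 + (1/4)·(-8) + (1/2)·6 = 1.
y-coordinate: (1/4)·0 + (1/4)·(-3) + (1/2)·3 = 3/4.

(1, 3/4)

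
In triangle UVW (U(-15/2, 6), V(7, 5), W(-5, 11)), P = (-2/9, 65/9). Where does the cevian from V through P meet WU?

Barycentric coordinates of P with respect to UVW: (2/9, 4/9, 1/3).
On side WU the V-coordinate is zero; dropping P's V-weight 4/9 and renormalizing the remaining 1/3 : 2/9 gives weights 3/5, 2/5 on W, U.
Q = (3/5)·(-5, 11) + (2/5)·(-15/2, 6) = (-6, 9).

(-6, 9)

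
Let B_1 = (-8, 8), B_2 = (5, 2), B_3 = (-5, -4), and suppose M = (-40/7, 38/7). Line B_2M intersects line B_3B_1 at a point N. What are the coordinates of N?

(-15/2, 6)

Barycentric coordinates of M with respect to B_1B_2B_3: (5/7, 1/7, 1/7).
On side B_3B_1 the B_2-coordinate is zero; dropping M's B_2-weight 1/7 and renormalizing the remaining 1/7 : 5/7 gives weights 1/6, 5/6 on B_3, B_1.
N = (1/6)·(-5, -4) + (5/6)·(-8, 8) = (-15/2, 6).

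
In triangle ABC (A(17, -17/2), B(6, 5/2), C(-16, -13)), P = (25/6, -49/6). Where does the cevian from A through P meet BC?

Barycentric coordinates of P with respect to ABC: (1/2, 1/6, 1/3).
On side BC the A-coordinate is zero; dropping P's A-weight 1/2 and renormalizing the remaining 1/6 : 1/3 gives weights 1/3, 2/3 on B, C.
Q = (1/3)·(6, 5/2) + (2/3)·(-16, -13) = (-26/3, -47/6).

(-26/3, -47/6)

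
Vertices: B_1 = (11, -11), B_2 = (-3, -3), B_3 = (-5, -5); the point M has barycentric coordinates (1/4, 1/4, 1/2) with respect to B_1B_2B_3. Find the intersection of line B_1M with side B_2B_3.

(-13/3, -13/3)

Line B_1M meets B_2B_3 where the B_1-coordinate vanishes; zeroing M's B_1-weight and renormalizing leaves B_2, B_3-weights 1/4 : 1/2 → (1/3, 2/3).
So N = (1/3)·B_2 + (2/3)·B_3 = (-13/3, -13/3).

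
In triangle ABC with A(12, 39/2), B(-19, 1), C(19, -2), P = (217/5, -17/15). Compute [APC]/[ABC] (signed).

-2/3

[ABC] = ½·(12·(1−(-2)) + (-19)·(-2−(39/2)) + 19·(39/2−1)) = ½·(36 + 817/2 + 703/2) = 398.
[APC] = ½·(12·(-17/15−(-2)) + (217/5)·(-2−(39/2)) + 19·(39/2−(-17/15))) = ½·(52/5 − 9331/10 + 11761/30) = -796/3, so the ratio is (-796/3)/398 = -2/3.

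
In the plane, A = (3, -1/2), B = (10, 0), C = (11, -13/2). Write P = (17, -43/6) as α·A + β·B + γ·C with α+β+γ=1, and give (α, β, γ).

(-5/6, 2/3, 7/6)

Signed area of the reference triangle: [ABC] = ½·(3·(0−(-13/2)) + 10·(-13/2−(-1/2)) + 11·(-1/2−0)) = ½·(39/2 − 60 − 11/2) = -23.
[PBC] = ½·(17·(0−(-13/2)) + 10·(-13/2−(-43/6)) + 11·(-43/6−0)) = ½·(221/2 + 20/3 − 473/6) = 115/6, so the A-coordinate is (115/6)/(-23) = -5/6.
[APC] = ½·(3·(-43/6−(-13/2)) + 17·(-13/2−(-1/2)) + 11·(-1/2−(-43/6))) = ½·(-2 − 102 + 220/3) = -46/3, so the B-coordinate is 2/3.
[ABP] = ½·(3·(0−(-43/6)) + 10·(-43/6−(-1/2)) + 17·(-1/2−0)) = ½·(43/2 − 200/3 − 17/2) = -161/6, so the C-coordinate is 7/6.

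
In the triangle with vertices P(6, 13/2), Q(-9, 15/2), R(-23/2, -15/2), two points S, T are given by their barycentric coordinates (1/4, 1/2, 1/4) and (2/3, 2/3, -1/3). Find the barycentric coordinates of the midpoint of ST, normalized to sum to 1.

(11/24, 7/12, -1/24)

Since both coordinate triples sum to 1, the midpoint's barycentrics are the componentwise average.
(1/4+2/3)/2 = 11/24; similarly 7/12 and -1/24.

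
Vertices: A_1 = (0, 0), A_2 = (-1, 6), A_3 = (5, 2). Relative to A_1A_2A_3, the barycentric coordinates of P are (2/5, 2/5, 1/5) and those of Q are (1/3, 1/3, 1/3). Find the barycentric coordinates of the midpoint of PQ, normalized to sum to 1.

Since both coordinate triples sum to 1, the midpoint's barycentrics are the componentwise average.
(2/5+1/3)/2 = 11/30; similarly 11/30 and 4/15.

(11/30, 11/30, 4/15)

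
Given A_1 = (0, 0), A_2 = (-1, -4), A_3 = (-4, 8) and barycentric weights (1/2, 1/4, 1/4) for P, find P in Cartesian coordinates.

(-5/4, 1)

P = (1/2)·A_1 + (1/4)·A_2 + (1/4)·A_3.
x-coordinate: (1/2)·0 + (1/4)·(-1) + (1/4)·(-4) = -5/4.
y-coordinate: (1/2)·0 + (1/4)·(-4) + (1/4)·8 = 1.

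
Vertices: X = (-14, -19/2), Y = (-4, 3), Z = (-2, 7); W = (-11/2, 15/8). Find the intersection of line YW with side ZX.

(-6, 3/2)

Barycentric coordinates of W with respect to XYZ: (1/4, 1/4, 1/2).
On side ZX the Y-coordinate is zero; dropping W's Y-weight 1/4 and renormalizing the remaining 1/2 : 1/4 gives weights 2/3, 1/3 on Z, X.
V = (2/3)·(-2, 7) + (1/3)·(-14, -19/2) = (-6, 3/2).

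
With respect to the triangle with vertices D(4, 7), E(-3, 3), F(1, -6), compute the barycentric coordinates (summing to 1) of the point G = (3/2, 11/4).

Signed area of the reference triangle: [DEF] = ½·(4·(3−(-6)) + (-3)·(-6−7) + 1·(7−3)) = ½·(36 + 39 + 4) = 79/2.
[GEF] = ½·((3/2)·(3−(-6)) + (-3)·(-6−(11/4)) + 1·(11/4−3)) = ½·(27/2 + 105/4 − 1/4) = 79/4, so the D-coordinate is (79/4)/(79/2) = 1/2.
[DGF] = ½·(4·(11/4−(-6)) + (3/2)·(-6−7) + 1·(7−(11/4))) = ½·(35 − 39/2 + 17/4) = 79/8, so the E-coordinate is 1/4.
[DEG] = ½·(4·(3−(11/4)) + (-3)·(11/4−7) + (3/2)·(7−3)) = ½·(1 + 51/4 + 6) = 79/8, so the F-coordinate is 1/4.

(1/2, 1/4, 1/4)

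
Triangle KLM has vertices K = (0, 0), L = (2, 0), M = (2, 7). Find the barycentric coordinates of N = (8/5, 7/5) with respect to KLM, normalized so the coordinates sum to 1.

Signed area of the reference triangle: [KLM] = ½·(0·(0−7) + 2·(7−0) + 2·(0−0)) = ½·(0 + 14 + 0) = 7.
[NLM] = ½·((8/5)·(0−7) + 2·(7−(7/5)) + 2·(7/5−0)) = ½·(-56/5 + 56/5 + 14/5) = 7/5, so the K-coordinate is (7/5)/7 = 1/5.
[KNM] = ½·(0·(7/5−7) + (8/5)·(7−0) + 2·(0−(7/5))) = ½·(0 + 56/5 − 14/5) = 21/5, so the L-coordinate is 3/5.
[KLN] = ½·(0·(0−(7/5)) + 2·(7/5−0) + (8/5)·(0−0)) = ½·(0 + 14/5 + 0) = 7/5, so the M-coordinate is 1/5.
Check: 1/5 + 3/5 + 1/5 = 1.

(1/5, 3/5, 1/5)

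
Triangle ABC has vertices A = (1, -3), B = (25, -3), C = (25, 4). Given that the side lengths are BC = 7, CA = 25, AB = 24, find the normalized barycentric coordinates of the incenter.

The incenter has barycentric coordinates proportional to the opposite side lengths: (7 : 25 : 24).
Normalizing by 7+25+24 = 56 gives (1/8, 25/56, 3/7).

(1/8, 25/56, 3/7)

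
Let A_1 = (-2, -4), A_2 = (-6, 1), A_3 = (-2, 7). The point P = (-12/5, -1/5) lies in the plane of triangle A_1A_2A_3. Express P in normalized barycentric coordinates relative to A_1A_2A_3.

(3/5, 1/10, 3/10)

Signed area of the reference triangle: [A_1A_2A_3] = ½·((-2)·(1−7) + (-6)·(7−(-4)) + (-2)·(-4−1)) = ½·(12 − 66 + 10) = -22.
[PA_2A_3] = ½·((-12/5)·(1−7) + (-6)·(7−(-1/5)) + (-2)·(-1/5−1)) = ½·(72/5 − 216/5 + 12/5) = -66/5, so the A_1-coordinate is (-66/5)/(-22) = 3/5.
[A_1PA_3] = ½·((-2)·(-1/5−7) + (-12/5)·(7−(-4)) + (-2)·(-4−(-1/5))) = ½·(72/5 − 132/5 + 38/5) = -11/5, so the A_2-coordinate is 1/10.
[A_1A_2P] = ½·((-2)·(1−(-1/5)) + (-6)·(-1/5−(-4)) + (-12/5)·(-4−1)) = ½·(-12/5 − 114/5 + 12) = -33/5, so the A_3-coordinate is 3/10.
Check: 3/5 + 1/10 + 3/10 = 1.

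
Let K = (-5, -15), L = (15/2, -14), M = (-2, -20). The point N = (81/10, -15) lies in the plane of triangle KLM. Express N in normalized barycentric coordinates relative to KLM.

Signed area of the reference triangle: [KLM] = ½·((-5)·(-14−(-20)) + (15/2)·(-20−(-15)) + (-2)·(-15−(-14))) = ½·(-30 − 75/2 + 2) = -131/4.
[NLM] = ½·((81/10)·(-14−(-20)) + (15/2)·(-20−(-15)) + (-2)·(-15−(-14))) = ½·(243/5 − 75/2 + 2) = 131/20, so the K-coordinate is (131/20)/(-131/4) = -1/5.
[KNM] = ½·((-5)·(-15−(-20)) + (81/10)·(-20−(-15)) + (-2)·(-15−(-15))) = ½·(-25 − 81/2 + 0) = -131/4, so the L-coordinate is 1.
[KLN] = ½·((-5)·(-14−(-15)) + (15/2)·(-15−(-15)) + (81/10)·(-15−(-14))) = ½·(-5 + 0 − 81/10) = -131/20, so the M-coordinate is 1/5.

(-1/5, 1, 1/5)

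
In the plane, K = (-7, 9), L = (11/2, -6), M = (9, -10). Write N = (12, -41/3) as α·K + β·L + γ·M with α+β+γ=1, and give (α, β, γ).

(-1/3, 2/3, 2/3)

Signed area of the reference triangle: [KLM] = ½·((-7)·(-6−(-10)) + (11/2)·(-10−9) + 9·(9−(-6))) = ½·(-28 − 209/2 + 135) = 5/4.
[NLM] = ½·(12·(-6−(-10)) + (11/2)·(-10−(-41/3)) + 9·(-41/3−(-6))) = ½·(48 + 121/6 − 69) = -5/12, so the K-coordinate is (-5/12)/(5/4) = -1/3.
[KNM] = ½·((-7)·(-41/3−(-10)) + 12·(-10−9) + 9·(9−(-41/3))) = ½·(77/3 − 228 + 204) = 5/6, so the L-coordinate is 2/3.
[KLN] = ½·((-7)·(-6−(-41/3)) + (11/2)·(-41/3−9) + 12·(9−(-6))) = ½·(-161/3 − 374/3 + 180) = 5/6, so the M-coordinate is 2/3.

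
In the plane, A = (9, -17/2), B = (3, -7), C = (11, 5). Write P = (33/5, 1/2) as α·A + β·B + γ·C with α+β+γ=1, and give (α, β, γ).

Signed area of the reference triangle: [ABC] = ½·(9·(-7−5) + 3·(5−(-17/2)) + 11·(-17/2−(-7))) = ½·(-108 + 81/2 − 33/2) = -42.
[PBC] = ½·((33/5)·(-7−5) + 3·(5−(1/2)) + 11·(1/2−(-7))) = ½·(-396/5 + 27/2 + 165/2) = 42/5, so the A-coordinate is (42/5)/(-42) = -1/5.
[APC] = ½·(9·(1/2−5) + (33/5)·(5−(-17/2)) + 11·(-17/2−(1/2))) = ½·(-81/2 + 891/10 − 99) = -126/5, so the B-coordinate is 3/5.
[ABP] = ½·(9·(-7−(1/2)) + 3·(1/2−(-17/2)) + (33/5)·(-17/2−(-7))) = ½·(-135/2 + 27 − 99/10) = -126/5, so the C-coordinate is 3/5.
Check: -1/5 + 3/5 + 3/5 = 1.

(-1/5, 3/5, 3/5)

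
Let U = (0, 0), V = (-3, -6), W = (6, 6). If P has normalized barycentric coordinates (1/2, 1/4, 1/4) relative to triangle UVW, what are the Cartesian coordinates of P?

P = (1/2)·U + (1/4)·V + (1/4)·W.
x-coordinate: (1/2)·0 + (1/4)·(-3) + (1/4)·6 = 3/4.
y-coordinate: (1/2)·0 + (1/4)·(-6) + (1/4)·6 = 0.

(3/4, 0)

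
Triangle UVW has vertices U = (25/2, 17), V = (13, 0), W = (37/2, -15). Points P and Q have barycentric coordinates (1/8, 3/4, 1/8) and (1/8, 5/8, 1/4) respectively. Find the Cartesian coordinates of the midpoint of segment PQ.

Barycentric coordinates of the midpoint are the average: (1/8, 11/16, 3/16).
Converting: (1/8)·U + (11/16)·V + (3/16)·W = (447/32, -11/16).

(447/32, -11/16)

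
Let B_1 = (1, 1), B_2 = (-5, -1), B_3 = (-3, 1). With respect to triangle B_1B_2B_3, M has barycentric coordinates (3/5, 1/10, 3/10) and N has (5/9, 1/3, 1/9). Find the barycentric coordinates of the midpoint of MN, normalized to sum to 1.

Since both coordinate triples sum to 1, the midpoint's barycentrics are the componentwise average.
(3/5+5/9)/2 = 26/45; similarly 13/60 and 37/180.

(26/45, 13/60, 37/180)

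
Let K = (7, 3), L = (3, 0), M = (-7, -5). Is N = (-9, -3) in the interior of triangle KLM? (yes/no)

Barycentric coordinates of N: (3, -22/5, 12/5).
The three coordinates are positive, negative, positive; a point is interior exactly when all three are positive.

no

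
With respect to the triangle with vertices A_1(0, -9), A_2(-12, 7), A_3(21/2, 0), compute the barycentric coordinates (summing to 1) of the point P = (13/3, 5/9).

Signed area of the reference triangle: [A_1A_2A_3] = ½·(0·(7−0) + (-12)·(0−(-9)) + (21/2)·(-9−7)) = ½·(0 − 108 − 168) = -138.
[PA_2A_3] = ½·((13/3)·(7−0) + (-12)·(0−(5/9)) + (21/2)·(5/9−7)) = ½·(91/3 + 20/3 − 203/3) = -46/3, so the A_1-coordinate is (-46/3)/(-138) = 1/9.
[A_1PA_3] = ½·(0·(5/9−0) + (13/3)·(0−(-9)) + (21/2)·(-9−(5/9))) = ½·(0 + 39 − 301/3) = -92/3, so the A_2-coordinate is 2/9.
[A_1A_2P] = ½·(0·(7−(5/9)) + (-12)·(5/9−(-9)) + (13/3)·(-9−7)) = ½·(0 − 344/3 − 208/3) = -92, so the A_3-coordinate is 2/3.

(1/9, 2/9, 2/3)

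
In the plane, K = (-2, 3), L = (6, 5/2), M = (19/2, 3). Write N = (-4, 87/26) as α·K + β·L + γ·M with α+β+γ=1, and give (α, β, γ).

(18/13, -9/13, 4/13)

Signed area of the reference triangle: [KLM] = ½·((-2)·(5/2−3) + 6·(3−3) + (19/2)·(3−(5/2))) = ½·(1 + 0 + 19/4) = 23/8.
[NLM] = ½·((-4)·(5/2−3) + 6·(3−(87/26)) + (19/2)·(87/26−(5/2))) = ½·(2 − 27/13 + 209/26) = 207/52, so the K-coordinate is (207/52)/(23/8) = 18/13.
[KNM] = ½·((-2)·(87/26−3) + (-4)·(3−3) + (19/2)·(3−(87/26))) = ½·(-9/13 + 0 − 171/52) = -207/104, so the L-coordinate is -9/13.
[KLN] = ½·((-2)·(5/2−(87/26)) + 6·(87/26−3) + (-4)·(3−(5/2))) = ½·(22/13 + 27/13 − 2) = 23/26, so the M-coordinate is 4/13.
Check: 18/13 − 9/13 + 4/13 = 1.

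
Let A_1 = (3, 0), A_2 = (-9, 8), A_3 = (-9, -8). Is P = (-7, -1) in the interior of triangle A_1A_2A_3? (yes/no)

Barycentric coordinates of P: (1/6, 17/48, 23/48).
The three coordinates are positive, positive, positive; a point is interior exactly when all three are positive.

yes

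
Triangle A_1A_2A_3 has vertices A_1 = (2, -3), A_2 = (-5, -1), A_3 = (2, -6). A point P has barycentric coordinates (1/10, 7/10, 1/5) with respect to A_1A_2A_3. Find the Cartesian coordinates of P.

(-29/10, -11/5)

P = (1/10)·A_1 + (7/10)·A_2 + (1/5)·A_3.
x-coordinate: (1/10)·2 + (7/10)·(-5) + (1/5)·2 = -29/10.
y-coordinate: (1/10)·(-3) + (7/10)·(-1) + (1/5)·(-6) = -11/5.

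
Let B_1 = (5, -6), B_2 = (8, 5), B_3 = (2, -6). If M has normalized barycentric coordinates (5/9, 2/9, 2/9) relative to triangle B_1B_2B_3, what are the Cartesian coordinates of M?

M = (5/9)·B_1 + (2/9)·B_2 + (2/9)·B_3.
x-coordinate: (5/9)·5 + (2/9)·8 + (2/9)·2 = 5.
y-coordinate: (5/9)·(-6) + (2/9)·5 + (2/9)·(-6) = -32/9.

(5, -32/9)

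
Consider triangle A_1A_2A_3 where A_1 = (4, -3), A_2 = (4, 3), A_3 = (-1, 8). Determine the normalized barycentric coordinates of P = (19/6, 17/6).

Signed area of the reference triangle: [A_1A_2A_3] = ½·(4·(3−8) + 4·(8−(-3)) + (-1)·(-3−3)) = ½·(-20 + 44 + 6) = 15.
[PA_2A_3] = ½·((19/6)·(3−8) + 4·(8−(17/6)) + (-1)·(17/6−3)) = ½·(-95/6 + 62/3 + 1/6) = 5/2, so the A_1-coordinate is (5/2)/15 = 1/6.
[A_1PA_3] = ½·(4·(17/6−8) + (19/6)·(8−(-3)) + (-1)·(-3−(17/6))) = ½·(-62/3 + 209/6 + 35/6) = 10, so the A_2-coordinate is 2/3.
[A_1A_2P] = ½·(4·(3−(17/6)) + 4·(17/6−(-3)) + (19/6)·(-3−3)) = ½·(2/3 + 70/3 − 19) = 5/2, so the A_3-coordinate is 1/6.

(1/6, 2/3, 1/6)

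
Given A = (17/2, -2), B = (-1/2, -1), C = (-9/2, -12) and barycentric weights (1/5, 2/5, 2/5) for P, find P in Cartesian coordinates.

P = (1/5)·A + (2/5)·B + (2/5)·C.
x-coordinate: (1/5)·(17/2) + (2/5)·(-1/2) + (2/5)·(-9/2) = -3/10.
y-coordinate: (1/5)·(-2) + (2/5)·(-1) + (2/5)·(-12) = -28/5.

(-3/10, -28/5)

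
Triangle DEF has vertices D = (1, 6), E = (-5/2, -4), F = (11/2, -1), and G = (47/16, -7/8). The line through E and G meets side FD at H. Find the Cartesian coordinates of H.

(19/4, 1/6)

Barycentric coordinates of G with respect to DEF: (1/8, 1/4, 5/8).
On side FD the E-coordinate is zero; dropping G's E-weight 1/4 and renormalizing the remaining 5/8 : 1/8 gives weights 5/6, 1/6 on F, D.
H = (5/6)·(11/2, -1) + (1/6)·(1, 6) = (19/4, 1/6).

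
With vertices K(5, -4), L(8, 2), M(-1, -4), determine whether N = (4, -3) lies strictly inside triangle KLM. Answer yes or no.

Barycentric coordinates of N: (7/12, 1/6, 1/4).
The three coordinates are positive, positive, positive; a point is interior exactly when all three are positive.

yes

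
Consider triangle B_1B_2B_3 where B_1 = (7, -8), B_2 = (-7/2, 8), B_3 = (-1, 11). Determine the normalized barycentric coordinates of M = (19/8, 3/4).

(1/2, 1/4, 1/4)

Signed area of the reference triangle: [B_1B_2B_3] = ½·(7·(8−11) + (-7/2)·(11−(-8)) + (-1)·(-8−8)) = ½·(-21 − 133/2 + 16) = -143/4.
[MB_2B_3] = ½·((19/8)·(8−11) + (-7/2)·(11−(3/4)) + (-1)·(3/4−8)) = ½·(-57/8 − 287/8 + 29/4) = -143/8, so the B_1-coordinate is (-143/8)/(-143/4) = 1/2.
[B_1MB_3] = ½·(7·(3/4−11) + (19/8)·(11−(-8)) + (-1)·(-8−(3/4))) = ½·(-287/4 + 361/8 + 35/4) = -143/16, so the B_2-coordinate is 1/4.
[B_1B_2M] = ½·(7·(8−(3/4)) + (-7/2)·(3/4−(-8)) + (19/8)·(-8−8)) = ½·(203/4 − 245/8 − 38) = -143/16, so the B_3-coordinate is 1/4.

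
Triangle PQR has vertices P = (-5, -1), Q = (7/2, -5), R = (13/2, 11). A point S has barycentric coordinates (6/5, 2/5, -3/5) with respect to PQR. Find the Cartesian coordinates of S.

(-17/2, -49/5)

S = (6/5)·P + (2/5)·Q + (-3/5)·R.
x-coordinate: (6/5)·(-5) + (2/5)·(7/2) + (-3/5)·(13/2) = -17/2.
y-coordinate: (6/5)·(-1) + (2/5)·(-5) + (-3/5)·11 = -49/5.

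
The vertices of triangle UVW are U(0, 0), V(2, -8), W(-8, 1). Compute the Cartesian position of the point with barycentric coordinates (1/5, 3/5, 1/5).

(-2/5, -23/5)

P = (1/5)·U + (3/5)·V + (1/5)·W.
x-coordinate: (1/5)·0 + (3/5)·2 + (1/5)·(-8) = -2/5.
y-coordinate: (1/5)·0 + (3/5)·(-8) + (1/5)·1 = -23/5.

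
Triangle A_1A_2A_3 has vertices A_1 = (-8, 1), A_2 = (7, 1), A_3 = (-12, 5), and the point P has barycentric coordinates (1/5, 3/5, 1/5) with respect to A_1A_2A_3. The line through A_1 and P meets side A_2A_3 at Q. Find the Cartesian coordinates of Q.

(9/4, 2)

Line A_1P meets A_2A_3 where the A_1-coordinate vanishes; zeroing P's A_1-weight and renormalizing leaves A_2, A_3-weights 3/5 : 1/5 → (3/4, 1/4).
So Q = (3/4)·A_2 + (1/4)·A_3 = (9/4, 2).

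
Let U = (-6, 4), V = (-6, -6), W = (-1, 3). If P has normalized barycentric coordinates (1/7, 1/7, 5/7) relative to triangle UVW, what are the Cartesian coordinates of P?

P = (1/7)·U + (1/7)·V + (5/7)·W.
x-coordinate: (1/7)·(-6) + (1/7)·(-6) + (5/7)·(-1) = -17/7.
y-coordinate: (1/7)·4 + (1/7)·(-6) + (5/7)·3 = 13/7.

(-17/7, 13/7)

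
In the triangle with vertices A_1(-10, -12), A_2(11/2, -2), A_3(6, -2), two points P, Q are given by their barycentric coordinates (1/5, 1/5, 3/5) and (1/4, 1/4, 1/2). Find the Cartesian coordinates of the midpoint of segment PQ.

Barycentric coordinates of the midpoint are the average: (9/40, 9/40, 11/20).
Converting: (9/40)·A_1 + (9/40)·A_2 + (11/20)·A_3 = (183/80, -17/4).

(183/80, -17/4)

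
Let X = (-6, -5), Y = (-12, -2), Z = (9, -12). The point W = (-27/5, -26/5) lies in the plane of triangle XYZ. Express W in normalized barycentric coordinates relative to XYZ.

Signed area of the reference triangle: [XYZ] = ½·((-6)·(-2−(-12)) + (-12)·(-12−(-5)) + 9·(-5−(-2))) = ½·(-60 + 84 − 27) = -3/2.
[WYZ] = ½·((-27/5)·(-2−(-12)) + (-12)·(-12−(-26/5)) + 9·(-26/5−(-2))) = ½·(-54 + 408/5 − 144/5) = -3/5, so the X-coordinate is (-3/5)/(-3/2) = 2/5.
[XWZ] = ½·((-6)·(-26/5−(-12)) + (-27/5)·(-12−(-5)) + 9·(-5−(-26/5))) = ½·(-204/5 + 189/5 + 9/5) = -3/5, so the Y-coordinate is 2/5.
[XYW] = ½·((-6)·(-2−(-26/5)) + (-12)·(-26/5−(-5)) + (-27/5)·(-5−(-2))) = ½·(-96/5 + 12/5 + 81/5) = -3/10, so the Z-coordinate is 1/5.
Check: 2/5 + 2/5 + 1/5 = 1.

(2/5, 2/5, 1/5)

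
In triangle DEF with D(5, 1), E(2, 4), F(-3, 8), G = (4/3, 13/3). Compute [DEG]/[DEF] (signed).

1/3

[DEF] = ½·(5·(4−8) + 2·(8−1) + (-3)·(1−4)) = ½·(-20 + 14 + 9) = 3/2.
[DEG] = ½·(5·(4−(13/3)) + 2·(13/3−1) + (4/3)·(1−4)) = ½·(-5/3 + 20/3 − 4) = 1/2, so the ratio is (1/2)/(3/2) = 1/3.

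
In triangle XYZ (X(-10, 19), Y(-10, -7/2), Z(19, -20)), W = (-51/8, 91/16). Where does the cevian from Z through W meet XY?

(-10, 131/14)

Barycentric coordinates of W with respect to XYZ: (1/2, 3/8, 1/8).
On side XY the Z-coordinate is zero; dropping W's Z-weight 1/8 and renormalizing the remaining 1/2 : 3/8 gives weights 4/7, 3/7 on X, Y.
V = (4/7)·(-10, 19) + (3/7)·(-10, -7/2) = (-10, 131/14).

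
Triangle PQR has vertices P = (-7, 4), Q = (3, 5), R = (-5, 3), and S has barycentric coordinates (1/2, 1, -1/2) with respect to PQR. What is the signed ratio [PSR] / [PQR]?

The signed ratio [PSR]/[PQR] equals the barycentric coordinate of S at vertex Q, which is 1.

1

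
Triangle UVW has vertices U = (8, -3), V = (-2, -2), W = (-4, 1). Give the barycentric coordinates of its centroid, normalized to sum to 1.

(1/3, 1/3, 1/3)

The centroid is the average of the vertices, so each weight is 1/3.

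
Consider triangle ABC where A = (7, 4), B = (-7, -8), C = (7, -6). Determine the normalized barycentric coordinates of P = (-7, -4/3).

(2/3, 1, -2/3)

Signed area of the reference triangle: [ABC] = ½·(7·(-8−(-6)) + (-7)·(-6−4) + 7·(4−(-8))) = ½·(-14 + 70 + 84) = 70.
[PBC] = ½·((-7)·(-8−(-6)) + (-7)·(-6−(-4/3)) + 7·(-4/3−(-8))) = ½·(14 + 98/3 + 140/3) = 140/3, so the A-coordinate is (140/3)/70 = 2/3.
[APC] = ½·(7·(-4/3−(-6)) + (-7)·(-6−4) + 7·(4−(-4/3))) = ½·(98/3 + 70 + 112/3) = 70, so the B-coordinate is 1.
[ABP] = ½·(7·(-8−(-4/3)) + (-7)·(-4/3−4) + (-7)·(4−(-8))) = ½·(-140/3 + 112/3 − 84) = -140/3, so the C-coordinate is -2/3.
Check: 2/3 + 1 − 2/3 = 1.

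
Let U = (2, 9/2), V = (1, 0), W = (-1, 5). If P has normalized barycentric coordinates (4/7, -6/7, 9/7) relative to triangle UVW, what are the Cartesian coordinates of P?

P = (4/7)·U + (-6/7)·V + (9/7)·W.
x-coordinate: (4/7)·2 + (-6/7)·1 + (9/7)·(-1) = -1.
y-coordinate: (4/7)·(9/2) + (-6/7)·0 + (9/7)·5 = 9.

(-1, 9)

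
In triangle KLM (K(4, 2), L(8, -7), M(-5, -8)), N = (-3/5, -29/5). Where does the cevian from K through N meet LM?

Barycentric coordinates of N with respect to KLM: (1/5, 1/5, 3/5).
On side LM the K-coordinate is zero; dropping N's K-weight 1/5 and renormalizing the remaining 1/5 : 3/5 gives weights 1/4, 3/4 on L, M.
J = (1/4)·(8, -7) + (3/4)·(-5, -8) = (-7/4, -31/4).

(-7/4, -31/4)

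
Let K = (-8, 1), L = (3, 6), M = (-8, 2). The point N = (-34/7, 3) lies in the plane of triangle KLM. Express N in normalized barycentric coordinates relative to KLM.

Signed area of the reference triangle: [KLM] = ½·((-8)·(6−2) + 3·(2−1) + (-8)·(1−6)) = ½·(-32 + 3 + 40) = 11/2.
[NLM] = ½·((-34/7)·(6−2) + 3·(2−3) + (-8)·(3−6)) = ½·(-136/7 − 3 + 24) = 11/14, so the K-coordinate is (11/14)/(11/2) = 1/7.
[KNM] = ½·((-8)·(3−2) + (-34/7)·(2−1) + (-8)·(1−3)) = ½·(-8 − 34/7 + 16) = 11/7, so the L-coordinate is 2/7.
[KLN] = ½·((-8)·(6−3) + 3·(3−1) + (-34/7)·(1−6)) = ½·(-24 + 6 + 170/7) = 22/7, so the M-coordinate is 4/7.

(1/7, 2/7, 4/7)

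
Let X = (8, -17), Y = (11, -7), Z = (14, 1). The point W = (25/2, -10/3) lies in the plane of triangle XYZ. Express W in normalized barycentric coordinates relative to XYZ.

Signed area of the reference triangle: [XYZ] = ½·(8·(-7−1) + 11·(1−(-17)) + 14·(-17−(-7))) = ½·(-64 + 198 − 140) = -3.
[WYZ] = ½·((25/2)·(-7−1) + 11·(1−(-10/3)) + 14·(-10/3−(-7))) = ½·(-100 + 143/3 + 154/3) = -1/2, so the X-coordinate is (-1/2)/(-3) = 1/6.
[XWZ] = ½·(8·(-10/3−1) + (25/2)·(1−(-17)) + 14·(-17−(-10/3))) = ½·(-104/3 + 225 − 574/3) = -1/2, so the Y-coordinate is 1/6.
[XYW] = ½·(8·(-7−(-10/3)) + 11·(-10/3−(-17)) + (25/2)·(-17−(-7))) = ½·(-88/3 + 451/3 − 125) = -2, so the Z-coordinate is 2/3.
Check: 1/6 + 1/6 + 2/3 = 1.

(1/6, 1/6, 2/3)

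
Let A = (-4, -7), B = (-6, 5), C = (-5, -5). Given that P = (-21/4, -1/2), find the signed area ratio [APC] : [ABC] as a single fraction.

1/2

[ABC] = ½·((-4)·(5−(-5)) + (-6)·(-5−(-7)) + (-5)·(-7−5)) = ½·(-40 − 12 + 60) = 4.
[APC] = ½·((-4)·(-1/2−(-5)) + (-21/4)·(-5−(-7)) + (-5)·(-7−(-1/2))) = ½·(-18 − 21/2 + 65/2) = 2, so the ratio is 2/4 = 1/2.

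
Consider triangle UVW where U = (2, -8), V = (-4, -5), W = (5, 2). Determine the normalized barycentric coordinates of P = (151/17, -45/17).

(1, -13/17, 13/17)

Signed area of the reference triangle: [UVW] = ½·(2·(-5−2) + (-4)·(2−(-8)) + 5·(-8−(-5))) = ½·(-14 − 40 − 15) = -69/2.
[PVW] = ½·((151/17)·(-5−2) + (-4)·(2−(-45/17)) + 5·(-45/17−(-5))) = ½·(-1057/17 − 316/17 + 200/17) = -69/2, so the U-coordinate is (-69/2)/(-69/2) = 1.
[UPW] = ½·(2·(-45/17−2) + (151/17)·(2−(-8)) + 5·(-8−(-45/17))) = ½·(-158/17 + 1510/17 − 455/17) = 897/34, so the V-coordinate is -13/17.
[UVP] = ½·(2·(-5−(-45/17)) + (-4)·(-45/17−(-8)) + (151/17)·(-8−(-5))) = ½·(-80/17 − 364/17 − 453/17) = -897/34, so the W-coordinate is 13/17.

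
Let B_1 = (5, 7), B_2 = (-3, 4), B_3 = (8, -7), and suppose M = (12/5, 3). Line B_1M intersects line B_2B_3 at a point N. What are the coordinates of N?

(2/3, 1/3)

Barycentric coordinates of M with respect to B_1B_2B_3: (2/5, 2/5, 1/5).
On side B_2B_3 the B_1-coordinate is zero; dropping M's B_1-weight 2/5 and renormalizing the remaining 2/5 : 1/5 gives weights 2/3, 1/3 on B_2, B_3.
N = (2/3)·(-3, 4) + (1/3)·(8, -7) = (2/3, 1/3).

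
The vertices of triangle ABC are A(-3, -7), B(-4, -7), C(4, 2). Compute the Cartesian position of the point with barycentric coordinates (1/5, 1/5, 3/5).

(1, -8/5)

P = (1/5)·A + (1/5)·B + (3/5)·C.
x-coordinate: (1/5)·(-3) + (1/5)·(-4) + (3/5)·4 = 1.
y-coordinate: (1/5)·(-7) + (1/5)·(-7) + (3/5)·2 = -8/5.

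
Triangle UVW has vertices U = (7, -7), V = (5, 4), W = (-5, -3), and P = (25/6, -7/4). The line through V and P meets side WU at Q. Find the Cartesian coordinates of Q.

(25/7, -41/7)

Barycentric coordinates of P with respect to UVW: (5/12, 5/12, 1/6).
On side WU the V-coordinate is zero; dropping P's V-weight 5/12 and renormalizing the remaining 1/6 : 5/12 gives weights 2/7, 5/7 on W, U.
Q = (2/7)·(-5, -3) + (5/7)·(7, -7) = (25/7, -41/7).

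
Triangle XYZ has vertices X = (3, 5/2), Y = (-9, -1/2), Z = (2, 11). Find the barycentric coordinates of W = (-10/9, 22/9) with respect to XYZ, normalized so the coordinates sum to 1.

(5/9, 1/3, 1/9)

Signed area of the reference triangle: [XYZ] = ½·(3·(-1/2−11) + (-9)·(11−(5/2)) + 2·(5/2−(-1/2))) = ½·(-69/2 − 153/2 + 6) = -105/2.
[WYZ] = ½·((-10/9)·(-1/2−11) + (-9)·(11−(22/9)) + 2·(22/9−(-1/2))) = ½·(115/9 − 77 + 53/9) = -175/6, so the X-coordinate is (-175/6)/(-105/2) = 5/9.
[XWZ] = ½·(3·(22/9−11) + (-10/9)·(11−(5/2)) + 2·(5/2−(22/9))) = ½·(-77/3 − 85/9 + 1/9) = -35/2, so the Y-coordinate is 1/3.
[XYW] = ½·(3·(-1/2−(22/9)) + (-9)·(22/9−(5/2)) + (-10/9)·(5/2−(-1/2))) = ½·(-53/6 + 1/2 − 10/3) = -35/6, so the Z-coordinate is 1/9.
Check: 5/9 + 1/3 + 1/9 = 1.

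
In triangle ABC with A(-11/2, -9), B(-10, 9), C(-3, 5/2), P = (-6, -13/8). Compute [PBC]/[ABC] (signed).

1/2

[ABC] = ½·((-11/2)·(9−(5/2)) + (-10)·(5/2−(-9)) + (-3)·(-9−9)) = ½·(-143/4 − 115 + 54) = -387/8.
[PBC] = ½·((-6)·(9−(5/2)) + (-10)·(5/2−(-13/8)) + (-3)·(-13/8−9)) = ½·(-39 − 165/4 + 255/8) = -387/16, so the ratio is (-387/16)/(-387/8) = 1/2.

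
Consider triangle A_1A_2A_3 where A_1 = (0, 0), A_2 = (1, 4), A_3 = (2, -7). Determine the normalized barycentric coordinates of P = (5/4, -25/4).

(1/2, -1/4, 3/4)

Signed area of the reference triangle: [A_1A_2A_3] = ½·(0·(4−(-7)) + 1·(-7−0) + 2·(0−4)) = ½·(0 − 7 − 8) = -15/2.
[PA_2A_3] = ½·((5/4)·(4−(-7)) + 1·(-7−(-25/4)) + 2·(-25/4−4)) = ½·(55/4 − 3/4 − 41/2) = -15/4, so the A_1-coordinate is (-15/4)/(-15/2) = 1/2.
[A_1PA_3] = ½·(0·(-25/4−(-7)) + (5/4)·(-7−0) + 2·(0−(-25/4))) = ½·(0 − 35/4 + 25/2) = 15/8, so the A_2-coordinate is -1/4.
[A_1A_2P] = ½·(0·(4−(-25/4)) + 1·(-25/4−0) + (5/4)·(0−4)) = ½·(0 − 25/4 − 5) = -45/8, so the A_3-coordinate is 3/4.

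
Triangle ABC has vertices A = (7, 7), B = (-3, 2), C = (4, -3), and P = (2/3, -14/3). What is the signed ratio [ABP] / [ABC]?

1

[ABC] = ½·(7·(2−(-3)) + (-3)·(-3−7) + 4·(7−2)) = ½·(35 + 30 + 20) = 85/2.
[ABP] = ½·(7·(2−(-14/3)) + (-3)·(-14/3−7) + (2/3)·(7−2)) = ½·(140/3 + 35 + 10/3) = 85/2, so the ratio is (85/2)/(85/2) = 1.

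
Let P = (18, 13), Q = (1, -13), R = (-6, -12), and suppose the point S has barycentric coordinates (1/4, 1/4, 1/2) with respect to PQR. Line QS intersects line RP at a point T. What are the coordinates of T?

(2, -11/3)

Line QS meets RP where the Q-coordinate vanishes; zeroing S's Q-weight and renormalizing leaves R, P-weights 1/2 : 1/4 → (2/3, 1/3).
So T = (2/3)·R + (1/3)·P = (2, -11/3).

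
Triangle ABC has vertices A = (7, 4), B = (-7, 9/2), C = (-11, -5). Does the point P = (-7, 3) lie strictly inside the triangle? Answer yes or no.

yes

Barycentric coordinates of P: (2/45, 4/5, 7/45).
The three coordinates are positive, positive, positive; a point is interior exactly when all three are positive.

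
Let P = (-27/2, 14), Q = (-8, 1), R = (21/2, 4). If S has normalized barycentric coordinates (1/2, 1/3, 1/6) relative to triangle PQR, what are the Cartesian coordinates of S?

(-23/3, 8)

S = (1/2)·P + (1/3)·Q + (1/6)·R.
x-coordinate: (1/2)·(-27/2) + (1/3)·(-8) + (1/6)·(21/2) = -23/3.
y-coordinate: (1/2)·14 + (1/3)·1 + (1/6)·4 = 8.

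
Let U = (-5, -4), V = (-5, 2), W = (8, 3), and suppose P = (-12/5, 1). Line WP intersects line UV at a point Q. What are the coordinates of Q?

(-5, 1/2)

Barycentric coordinates of P with respect to UVW: (1/5, 3/5, 1/5).
On side UV the W-coordinate is zero; dropping P's W-weight 1/5 and renormalizing the remaining 1/5 : 3/5 gives weights 1/4, 3/4 on U, V.
Q = (1/4)·(-5, -4) + (3/4)·(-5, 2) = (-5, 1/2).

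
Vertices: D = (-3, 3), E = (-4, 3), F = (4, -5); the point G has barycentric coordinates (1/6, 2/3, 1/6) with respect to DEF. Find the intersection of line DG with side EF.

(-12/5, 7/5)

Line DG meets EF where the D-coordinate vanishes; zeroing G's D-weight and renormalizing leaves E, F-weights 2/3 : 1/6 → (4/5, 1/5).
So H = (4/5)·E + (1/5)·F = (-12/5, 7/5).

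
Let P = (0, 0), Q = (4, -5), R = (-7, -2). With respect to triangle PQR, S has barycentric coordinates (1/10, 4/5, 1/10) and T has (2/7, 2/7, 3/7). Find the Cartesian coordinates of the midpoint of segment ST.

(9/28, -227/70)

Barycentric coordinates of the midpoint are the average: (27/140, 19/35, 37/140).
Converting: (27/140)·P + (19/35)·Q + (37/140)·R = (9/28, -227/70).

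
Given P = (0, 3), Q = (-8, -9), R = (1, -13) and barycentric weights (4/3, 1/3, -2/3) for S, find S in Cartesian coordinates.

S = (4/3)·P + (1/3)·Q + (-2/3)·R.
x-coordinate: (4/3)·0 + (1/3)·(-8) + (-2/3)·1 = -10/3.
y-coordinate: (4/3)·3 + (1/3)·(-9) + (-2/3)·(-13) = 29/3.

(-10/3, 29/3)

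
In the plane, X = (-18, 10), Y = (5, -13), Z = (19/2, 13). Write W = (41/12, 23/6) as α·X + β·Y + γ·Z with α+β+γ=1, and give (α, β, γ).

(1/6, 1/3, 1/2)

Signed area of the reference triangle: [XYZ] = ½·((-18)·(-13−13) + 5·(13−10) + (19/2)·(10−(-13))) = ½·(468 + 15 + 437/2) = 1403/4.
[WYZ] = ½·((41/12)·(-13−13) + 5·(13−(23/6)) + (19/2)·(23/6−(-13))) = ½·(-533/6 + 275/6 + 1919/12) = 1403/24, so the X-coordinate is (1403/24)/(1403/4) = 1/6.
[XWZ] = ½·((-18)·(23/6−13) + (41/12)·(13−10) + (19/2)·(10−(23/6))) = ½·(165 + 41/4 + 703/12) = 1403/12, so the Y-coordinate is 1/3.
[XYW] = ½·((-18)·(-13−(23/6)) + 5·(23/6−10) + (41/12)·(10−(-13))) = ½·(303 − 185/6 + 943/12) = 1403/8, so the Z-coordinate is 1/2.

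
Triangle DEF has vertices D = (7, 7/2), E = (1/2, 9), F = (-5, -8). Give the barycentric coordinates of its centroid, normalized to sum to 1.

The centroid is the average of the vertices, so each weight is 1/3.

(1/3, 1/3, 1/3)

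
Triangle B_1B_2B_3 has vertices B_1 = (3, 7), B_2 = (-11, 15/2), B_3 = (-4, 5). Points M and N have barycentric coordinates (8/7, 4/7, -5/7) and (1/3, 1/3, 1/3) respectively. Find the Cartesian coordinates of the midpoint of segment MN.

(-2, 213/28)

Barycentric coordinates of the midpoint are the average: (31/42, 19/42, -4/21).
Converting: (31/42)·B_1 + (19/42)·B_2 + (-4/21)·B_3 = (-2, 213/28).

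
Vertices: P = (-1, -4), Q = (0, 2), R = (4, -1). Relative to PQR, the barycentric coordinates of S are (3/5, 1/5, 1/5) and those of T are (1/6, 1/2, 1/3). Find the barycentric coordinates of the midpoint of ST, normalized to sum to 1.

Since both coordinate triples sum to 1, the midpoint's barycentrics are the componentwise average.
(3/5+1/6)/2 = 23/60; similarly 7/20 and 4/15.

(23/60, 7/20, 4/15)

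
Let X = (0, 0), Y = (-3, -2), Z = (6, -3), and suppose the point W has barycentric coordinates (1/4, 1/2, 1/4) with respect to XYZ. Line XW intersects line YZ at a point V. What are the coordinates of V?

(0, -7/3)

Line XW meets YZ where the X-coordinate vanishes; zeroing W's X-weight and renormalizing leaves Y, Z-weights 1/2 : 1/4 → (2/3, 1/3).
So V = (2/3)·Y + (1/3)·Z = (0, -7/3).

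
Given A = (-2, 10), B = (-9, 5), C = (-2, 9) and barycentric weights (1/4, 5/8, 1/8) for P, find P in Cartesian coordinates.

P = (1/4)·A + (5/8)·B + (1/8)·C.
x-coordinate: (1/4)·(-2) + (5/8)·(-9) + (1/8)·(-2) = -51/8.
y-coordinate: (1/4)·10 + (5/8)·5 + (1/8)·9 = 27/4.

(-51/8, 27/4)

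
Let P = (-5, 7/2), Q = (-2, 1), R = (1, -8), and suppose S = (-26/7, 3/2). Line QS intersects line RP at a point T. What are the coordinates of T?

(-4, 19/12)

Barycentric coordinates of S with respect to PQR: (5/7, 1/7, 1/7).
On side RP the Q-coordinate is zero; dropping S's Q-weight 1/7 and renormalizing the remaining 1/7 : 5/7 gives weights 1/6, 5/6 on R, P.
T = (1/6)·(1, -8) + (5/6)·(-5, 7/2) = (-4, 19/12).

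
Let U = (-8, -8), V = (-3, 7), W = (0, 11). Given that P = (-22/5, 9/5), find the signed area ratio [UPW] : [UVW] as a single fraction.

2/5

[UVW] = ½·((-8)·(7−11) + (-3)·(11−(-8)) + 0·(-8−7)) = ½·(32 − 57 + 0) = -25/2.
[UPW] = ½·((-8)·(9/5−11) + (-22/5)·(11−(-8)) + 0·(-8−(9/5))) = ½·(368/5 − 418/5 + 0) = -5, so the ratio is (-5)/(-25/2) = 2/5.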